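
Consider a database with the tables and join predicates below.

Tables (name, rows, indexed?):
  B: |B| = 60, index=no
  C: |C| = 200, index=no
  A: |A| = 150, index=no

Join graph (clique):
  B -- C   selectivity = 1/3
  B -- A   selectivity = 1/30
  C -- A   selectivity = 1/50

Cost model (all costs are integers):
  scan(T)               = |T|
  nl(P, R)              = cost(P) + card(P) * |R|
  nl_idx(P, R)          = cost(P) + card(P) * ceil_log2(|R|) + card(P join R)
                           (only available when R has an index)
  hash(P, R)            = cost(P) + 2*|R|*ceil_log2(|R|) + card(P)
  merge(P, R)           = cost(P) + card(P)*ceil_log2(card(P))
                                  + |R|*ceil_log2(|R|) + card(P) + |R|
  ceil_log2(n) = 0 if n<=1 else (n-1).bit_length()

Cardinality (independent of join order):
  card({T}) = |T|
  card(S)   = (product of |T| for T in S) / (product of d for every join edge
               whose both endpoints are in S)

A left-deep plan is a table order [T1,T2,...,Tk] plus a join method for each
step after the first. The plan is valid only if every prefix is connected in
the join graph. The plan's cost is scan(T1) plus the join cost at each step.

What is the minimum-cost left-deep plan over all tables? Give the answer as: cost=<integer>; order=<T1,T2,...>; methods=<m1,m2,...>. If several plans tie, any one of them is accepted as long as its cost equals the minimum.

Selinger DP (subsets sized 1..n):
  {B}: scan cost=60, card=60
  {C}: scan cost=200, card=200
  {A}: scan cost=150, card=150
  {BC}: card=4000; try (B,hash)→1120, (C,merge)→2280, (B,merge)→2420, (C,hash)→3320, (C,nl)→12060, (B,nl)→12200; best=1120 via (B,hash)
  {AB}: card=300; try (B,hash)→1020, (A,merge)→1830, (B,merge)→1920, (A,hash)→2520, (A,nl)→9060, (B,nl)→9150; best=1020 via (B,hash)
  {AC}: card=600; try (A,hash)→2800, (C,merge)→3300, (A,merge)→3350, (C,hash)→3500, (C,nl)→30150, (A,nl)→30200; best=2800 via (A,hash)
  {ABC}: card=400; try (B,hash)→4120, (C,hash)→4520, (C,merge)→5820, (A,hash)→7520, (B,merge)→9820, (B,nl)→38800 …(+3); best=4120 via (B,hash)

cost=4120; order=C,A,B; methods=hash,hash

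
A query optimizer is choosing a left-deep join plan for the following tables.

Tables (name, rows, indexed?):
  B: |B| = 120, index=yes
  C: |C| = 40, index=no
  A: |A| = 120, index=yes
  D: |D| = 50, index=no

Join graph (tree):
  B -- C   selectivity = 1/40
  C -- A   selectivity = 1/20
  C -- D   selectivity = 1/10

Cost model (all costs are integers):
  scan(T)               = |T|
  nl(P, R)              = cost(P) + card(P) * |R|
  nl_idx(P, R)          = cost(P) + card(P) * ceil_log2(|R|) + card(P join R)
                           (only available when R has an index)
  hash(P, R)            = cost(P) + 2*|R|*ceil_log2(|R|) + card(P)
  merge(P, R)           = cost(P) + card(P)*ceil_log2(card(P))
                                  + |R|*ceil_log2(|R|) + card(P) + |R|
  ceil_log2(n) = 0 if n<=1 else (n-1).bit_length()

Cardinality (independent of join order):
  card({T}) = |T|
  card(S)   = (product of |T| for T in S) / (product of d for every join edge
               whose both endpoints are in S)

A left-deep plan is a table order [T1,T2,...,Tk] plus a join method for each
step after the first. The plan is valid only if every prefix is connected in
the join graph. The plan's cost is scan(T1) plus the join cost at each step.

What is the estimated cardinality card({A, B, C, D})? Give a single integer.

Tables in S: A(120), B(120), C(40), D(50)
Edges inside S: B-C(d=40), C-A(d=20), C-D(d=10)
numerator = 120 * 120 * 40 * 50 = 28800000
denominator = 40 * 20 * 10 = 8000
card(S) = 28800000 / 8000 = 3600

3600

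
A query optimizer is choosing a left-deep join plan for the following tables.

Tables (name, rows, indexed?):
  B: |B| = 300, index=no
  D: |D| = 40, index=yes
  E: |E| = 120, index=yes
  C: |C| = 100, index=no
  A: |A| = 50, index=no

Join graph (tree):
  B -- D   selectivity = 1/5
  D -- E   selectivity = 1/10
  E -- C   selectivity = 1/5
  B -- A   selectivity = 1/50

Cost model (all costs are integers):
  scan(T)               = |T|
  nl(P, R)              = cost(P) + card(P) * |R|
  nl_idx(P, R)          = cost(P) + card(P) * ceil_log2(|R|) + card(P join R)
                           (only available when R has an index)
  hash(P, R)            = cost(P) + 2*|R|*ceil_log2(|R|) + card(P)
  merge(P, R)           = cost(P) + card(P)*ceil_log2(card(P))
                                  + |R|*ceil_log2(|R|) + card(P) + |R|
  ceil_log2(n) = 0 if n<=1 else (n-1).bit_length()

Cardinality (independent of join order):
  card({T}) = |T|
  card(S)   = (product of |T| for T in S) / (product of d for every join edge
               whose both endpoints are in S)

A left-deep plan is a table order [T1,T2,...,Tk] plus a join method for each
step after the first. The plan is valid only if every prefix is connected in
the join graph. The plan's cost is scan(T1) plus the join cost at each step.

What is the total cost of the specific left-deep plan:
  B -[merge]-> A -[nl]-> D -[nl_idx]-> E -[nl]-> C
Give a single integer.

2941250

step 1: scan B: cost=300, card=300
step 2: join A via merge
    card(P join A) = 300*50/(50) = 300
    cost = 300 + 300*9 + 50*6 + 300 + 50 = 3650
step 3: join D via nl
    card(P join D) = 300*40/(5) = 2400
    cost = 3650 + 300*40 = 15650
step 4: join E via nl_idx
    card(P join E) = 2400*120/(10) = 28800
    cost = 15650 + 2400*7 + 28800 = 61250
step 5: join C via nl
    card(P join C) = 28800*100/(5) = 576000
    cost = 61250 + 28800*100 = 2941250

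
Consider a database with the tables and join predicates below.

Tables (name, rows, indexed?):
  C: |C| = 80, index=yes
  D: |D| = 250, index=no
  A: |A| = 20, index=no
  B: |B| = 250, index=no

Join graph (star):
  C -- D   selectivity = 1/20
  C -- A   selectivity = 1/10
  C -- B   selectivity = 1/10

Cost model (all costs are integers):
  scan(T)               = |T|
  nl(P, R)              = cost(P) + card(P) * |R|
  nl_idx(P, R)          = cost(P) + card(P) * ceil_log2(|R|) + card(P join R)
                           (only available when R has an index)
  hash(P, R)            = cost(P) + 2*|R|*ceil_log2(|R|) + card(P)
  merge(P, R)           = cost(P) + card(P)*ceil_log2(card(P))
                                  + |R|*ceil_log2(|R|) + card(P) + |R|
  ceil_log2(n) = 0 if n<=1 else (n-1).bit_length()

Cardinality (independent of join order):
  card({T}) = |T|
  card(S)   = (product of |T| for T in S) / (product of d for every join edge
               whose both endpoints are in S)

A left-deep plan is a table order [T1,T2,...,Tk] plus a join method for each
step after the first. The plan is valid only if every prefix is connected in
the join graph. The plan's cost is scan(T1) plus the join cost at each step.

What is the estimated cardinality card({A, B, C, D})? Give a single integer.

50000

Tables in S: A(20), B(250), C(80), D(250)
Edges inside S: C-D(d=20), C-A(d=10), C-B(d=10)
numerator = 20 * 250 * 80 * 250 = 100000000
denominator = 20 * 10 * 10 = 2000
card(S) = 100000000 / 2000 = 50000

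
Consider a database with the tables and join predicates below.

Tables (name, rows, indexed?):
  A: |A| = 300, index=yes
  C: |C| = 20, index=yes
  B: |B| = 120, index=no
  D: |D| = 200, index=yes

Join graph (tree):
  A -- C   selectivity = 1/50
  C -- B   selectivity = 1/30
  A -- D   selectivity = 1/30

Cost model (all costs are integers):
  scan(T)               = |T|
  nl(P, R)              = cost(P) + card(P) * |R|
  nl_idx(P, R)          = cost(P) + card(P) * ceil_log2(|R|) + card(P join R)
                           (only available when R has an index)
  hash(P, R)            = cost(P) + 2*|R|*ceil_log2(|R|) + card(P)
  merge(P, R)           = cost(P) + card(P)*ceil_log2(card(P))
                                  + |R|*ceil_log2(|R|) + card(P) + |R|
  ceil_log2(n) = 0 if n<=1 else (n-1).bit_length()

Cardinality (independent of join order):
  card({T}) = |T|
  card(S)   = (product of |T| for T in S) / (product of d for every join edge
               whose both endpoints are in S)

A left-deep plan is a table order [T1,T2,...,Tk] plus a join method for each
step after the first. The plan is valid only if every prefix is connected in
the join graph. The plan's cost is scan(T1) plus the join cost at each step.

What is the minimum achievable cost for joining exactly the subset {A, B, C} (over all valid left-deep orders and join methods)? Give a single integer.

Selinger DP over subsets of {A,B,C}:
  {A}: scan cost=300, card=300
  {C}: scan cost=20, card=20
  {B}: scan cost=120, card=120
  {AC}: card=120; try (A,nl_idx)→320, (C,hash)→800, (C,nl_idx)→1920, (A,merge)→3140, (C,merge)→3420, (A,hash)→5440 …(+2); best=320 via (A,nl_idx)
  {BC}: card=80; try (C,hash)→440, (C,nl_idx)→800, (B,merge)→1100, (C,merge)→1200, (B,hash)→1720, (B,nl)→2420 …(+1); best=440 via (C,hash)
  {ABC}: card=480; try (A,nl_idx)→1640, (B,hash)→2120, (B,merge)→2240, (A,merge)→4080, (A,hash)→5920, (B,nl)→14720 …(+1); best=1640 via (A,nl_idx)

1640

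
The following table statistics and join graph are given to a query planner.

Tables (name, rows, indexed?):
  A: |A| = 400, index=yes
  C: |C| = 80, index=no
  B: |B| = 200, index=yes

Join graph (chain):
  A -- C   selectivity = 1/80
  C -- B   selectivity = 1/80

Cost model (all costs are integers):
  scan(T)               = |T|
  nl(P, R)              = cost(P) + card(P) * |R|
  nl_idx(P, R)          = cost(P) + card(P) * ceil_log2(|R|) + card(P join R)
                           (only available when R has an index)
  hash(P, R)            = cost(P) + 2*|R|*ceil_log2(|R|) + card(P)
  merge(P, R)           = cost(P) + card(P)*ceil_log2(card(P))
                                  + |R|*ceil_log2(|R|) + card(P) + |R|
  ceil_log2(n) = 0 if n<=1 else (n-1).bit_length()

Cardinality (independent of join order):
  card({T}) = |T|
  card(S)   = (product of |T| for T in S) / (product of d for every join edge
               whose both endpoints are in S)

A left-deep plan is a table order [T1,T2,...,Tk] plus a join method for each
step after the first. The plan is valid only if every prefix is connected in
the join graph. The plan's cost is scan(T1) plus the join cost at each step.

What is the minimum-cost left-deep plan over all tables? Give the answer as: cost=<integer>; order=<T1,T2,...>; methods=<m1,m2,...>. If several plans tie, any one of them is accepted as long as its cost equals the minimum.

Selinger DP (subsets sized 1..n):
  {A}: scan cost=400, card=400
  {C}: scan cost=80, card=80
  {B}: scan cost=200, card=200
  {AC}: card=400; try (A,nl_idx)→1200, (C,hash)→1920, (A,merge)→4720, (C,merge)→5040, (A,hash)→7360, (A,nl)→32080 …(+1); best=1200 via (A,nl_idx)
  {BC}: card=200; try (B,nl_idx)→920, (C,hash)→1520, (B,merge)→2520, (C,merge)→2640, (B,hash)→3360, (B,nl)→16080 …(+1); best=920 via (B,nl_idx)
  {ABC}: card=1000; try (A,nl_idx)→3720, (B,hash)→4800, (B,nl_idx)→5400, (A,merge)→6720, (B,merge)→7000, (A,hash)→8320 …(+2); best=3720 via (A,nl_idx)

cost=3720; order=C,B,A; methods=nl_idx,nl_idx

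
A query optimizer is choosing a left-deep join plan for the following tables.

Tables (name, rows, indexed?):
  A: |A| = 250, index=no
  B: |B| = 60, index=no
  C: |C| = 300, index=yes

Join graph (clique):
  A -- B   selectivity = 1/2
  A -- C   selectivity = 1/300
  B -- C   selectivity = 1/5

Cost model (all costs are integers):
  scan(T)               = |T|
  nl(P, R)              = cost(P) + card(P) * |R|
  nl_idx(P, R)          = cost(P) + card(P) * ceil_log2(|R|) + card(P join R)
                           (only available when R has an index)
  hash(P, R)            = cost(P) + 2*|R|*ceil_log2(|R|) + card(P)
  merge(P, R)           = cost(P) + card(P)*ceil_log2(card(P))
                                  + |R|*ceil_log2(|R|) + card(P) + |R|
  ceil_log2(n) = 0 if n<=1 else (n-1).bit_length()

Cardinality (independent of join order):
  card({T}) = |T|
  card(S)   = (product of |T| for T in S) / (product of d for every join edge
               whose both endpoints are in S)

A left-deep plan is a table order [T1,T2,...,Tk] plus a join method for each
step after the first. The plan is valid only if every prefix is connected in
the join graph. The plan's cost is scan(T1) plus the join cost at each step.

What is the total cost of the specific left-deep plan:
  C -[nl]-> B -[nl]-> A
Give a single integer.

918300

step 1: scan C: cost=300, card=300
step 2: join B via nl
    card(P join B) = 300*60/(5) = 3600
    cost = 300 + 300*60 = 18300
step 3: join A via nl
    card(P join A) = 3600*250/(2*300) = 1500
    cost = 18300 + 3600*250 = 918300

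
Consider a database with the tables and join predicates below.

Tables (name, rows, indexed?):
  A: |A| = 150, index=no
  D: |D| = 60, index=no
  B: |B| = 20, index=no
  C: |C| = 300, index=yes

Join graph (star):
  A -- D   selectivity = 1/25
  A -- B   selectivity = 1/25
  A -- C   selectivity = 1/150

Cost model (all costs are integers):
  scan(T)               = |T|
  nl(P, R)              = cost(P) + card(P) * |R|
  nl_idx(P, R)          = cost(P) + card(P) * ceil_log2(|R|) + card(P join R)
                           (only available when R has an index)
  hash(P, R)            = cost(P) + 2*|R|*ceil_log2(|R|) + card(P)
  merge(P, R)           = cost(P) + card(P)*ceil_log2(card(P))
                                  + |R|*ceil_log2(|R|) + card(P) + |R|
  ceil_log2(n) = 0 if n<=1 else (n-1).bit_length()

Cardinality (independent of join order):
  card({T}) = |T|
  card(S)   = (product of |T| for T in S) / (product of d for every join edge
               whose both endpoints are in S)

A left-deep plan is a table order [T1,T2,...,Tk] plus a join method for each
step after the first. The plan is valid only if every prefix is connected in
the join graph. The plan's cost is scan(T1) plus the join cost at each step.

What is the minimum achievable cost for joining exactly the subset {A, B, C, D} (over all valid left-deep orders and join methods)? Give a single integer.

2780

Selinger DP over subsets of {A,B,C,D}:
  {A}: scan cost=150, card=150
  {D}: scan cost=60, card=60
  {B}: scan cost=20, card=20
  {C}: scan cost=300, card=300
  {AD}: card=360; try (D,hash)→1020, (A,merge)→1830, (D,merge)→1920, (A,hash)→2520, (A,nl)→9060, (D,nl)→9150; best=1020 via (D,hash)
  {AB}: card=120; try (B,hash)→500, (A,merge)→1490, (B,merge)→1620, (A,hash)→2440, (A,nl)→3020, (B,nl)→3150; best=500 via (B,hash)
  {AC}: card=300; try (C,nl_idx)→1800, (A,hash)→3000, (C,merge)→4500, (A,merge)→4650, (C,hash)→5700, (C,nl)→45150 …(+1); best=1800 via (C,nl_idx)
  {ABD}: card=288; try (D,hash)→1340, (B,hash)→1580, (D,merge)→1880, (B,merge)→4740, (D,nl)→7700, (B,nl)→8220; best=1340 via (D,hash)
  {ACD}: card=720; try (D,hash)→2820, (C,nl_idx)→4980, (D,merge)→5220, (C,hash)→6780, (C,merge)→7620, (D,nl)→19800 …(+1); best=2820 via (D,hash)
  {ABC}: card=240; try (C,nl_idx)→1820, (B,hash)→2300, (C,merge)→4460, (B,merge)→4920, (C,hash)→6020, (B,nl)→7800 …(+1); best=1820 via (C,nl_idx)
  {ABCD}: card=576; try (D,hash)→2780, (B,hash)→3740, (D,merge)→4400, (C,nl_idx)→4508, (C,hash)→7028, (C,merge)→7220 …(+4); best=2780 via (D,hash)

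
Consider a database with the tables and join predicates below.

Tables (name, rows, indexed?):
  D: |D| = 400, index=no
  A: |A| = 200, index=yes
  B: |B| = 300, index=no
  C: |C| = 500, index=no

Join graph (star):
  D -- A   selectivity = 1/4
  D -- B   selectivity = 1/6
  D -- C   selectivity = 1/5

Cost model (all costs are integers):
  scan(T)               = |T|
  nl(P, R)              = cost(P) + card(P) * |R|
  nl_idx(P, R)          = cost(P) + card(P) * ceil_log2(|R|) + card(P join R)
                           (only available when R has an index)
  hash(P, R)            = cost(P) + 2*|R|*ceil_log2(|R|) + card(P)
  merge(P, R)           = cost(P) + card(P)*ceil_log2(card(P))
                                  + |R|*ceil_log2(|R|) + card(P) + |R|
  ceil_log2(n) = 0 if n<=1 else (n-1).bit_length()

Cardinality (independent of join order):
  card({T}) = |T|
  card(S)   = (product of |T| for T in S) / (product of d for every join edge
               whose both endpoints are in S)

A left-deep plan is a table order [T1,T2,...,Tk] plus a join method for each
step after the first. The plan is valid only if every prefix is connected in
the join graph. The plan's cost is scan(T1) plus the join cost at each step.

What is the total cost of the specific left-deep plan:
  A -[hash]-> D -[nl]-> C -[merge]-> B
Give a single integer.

step 1: scan A: cost=200, card=200
step 2: join D via hash
    card(P join D) = 200*400/(4) = 20000
    cost = 200 + 2*400*9 + 200 = 7600
step 3: join C via nl
    card(P join C) = 20000*500/(5) = 2000000
    cost = 7600 + 20000*500 = 10007600
step 4: join B via merge
    card(P join B) = 2000000*300/(6) = 100000000
    cost = 10007600 + 2000000*21 + 300*9 + 2000000 + 300 = 54010600

54010600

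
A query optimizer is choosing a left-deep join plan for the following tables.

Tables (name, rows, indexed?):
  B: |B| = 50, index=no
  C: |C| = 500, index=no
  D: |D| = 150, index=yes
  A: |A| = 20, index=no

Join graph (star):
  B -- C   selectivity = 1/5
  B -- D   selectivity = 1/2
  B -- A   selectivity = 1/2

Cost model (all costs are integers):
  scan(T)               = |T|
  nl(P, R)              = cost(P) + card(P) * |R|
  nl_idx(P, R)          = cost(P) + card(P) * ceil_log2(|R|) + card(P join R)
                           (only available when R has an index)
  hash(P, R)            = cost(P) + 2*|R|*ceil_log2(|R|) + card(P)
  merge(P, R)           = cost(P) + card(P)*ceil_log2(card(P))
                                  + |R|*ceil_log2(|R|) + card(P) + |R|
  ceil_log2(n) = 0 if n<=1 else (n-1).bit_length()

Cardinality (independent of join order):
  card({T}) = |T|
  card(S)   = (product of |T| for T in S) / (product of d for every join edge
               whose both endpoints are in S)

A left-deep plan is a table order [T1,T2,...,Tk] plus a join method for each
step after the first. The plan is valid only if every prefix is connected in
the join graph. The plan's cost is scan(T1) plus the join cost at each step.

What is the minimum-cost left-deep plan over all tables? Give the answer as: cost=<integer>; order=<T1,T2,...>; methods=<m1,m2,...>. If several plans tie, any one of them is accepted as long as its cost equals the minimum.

Selinger DP (subsets sized 1..n):
  {B}: scan cost=50, card=50
  {C}: scan cost=500, card=500
  {D}: scan cost=150, card=150
  {A}: scan cost=20, card=20
  {BC}: card=5000; try (B,hash)→1600, (C,merge)→5400, (B,merge)→5850, (C,hash)→9100, (C,nl)→25050, (B,nl)→25500; best=1600 via (B,hash)
  {BD}: card=3750; try (B,hash)→900, (D,merge)→1750, (B,merge)→1850, (D,hash)→2500, (D,nl_idx)→4200, (D,nl)→7550 …(+1); best=900 via (B,hash)
  {AB}: card=500; try (A,hash)→300, (B,merge)→490, (A,merge)→520, (B,hash)→640, (B,nl)→1020, (A,nl)→1050; best=300 via (A,hash)
  {BCD}: card=375000; try (D,hash)→9000, (C,hash)→13650, (C,merge)→54650, (D,merge)→72950, (D,nl_idx)→416600, (D,nl)→751600 …(+1); best=9000 via (D,hash)
  {ABC}: card=50000; try (A,hash)→6800, (C,hash)→9800, (C,merge)→10300, (A,merge)→71720, (A,nl)→101600, (C,nl)→250300; best=6800 via (A,hash)
  {ABD}: card=37500; try (D,hash)→3200, (A,hash)→4850, (D,merge)→6650, (D,nl_idx)→41800, (A,merge)→49770, (D,nl)→75300 …(+1); best=3200 via (D,hash)
  {ABCD}: card=3750000; try (C,hash)→49700, (D,hash)→59200, (A,hash)→384200, (C,merge)→645700, (D,merge)→858150, (D,nl_idx)→4156800 …(+4); best=49700 via (C,hash)

cost=49700; order=B,A,D,C; methods=hash,hash,hash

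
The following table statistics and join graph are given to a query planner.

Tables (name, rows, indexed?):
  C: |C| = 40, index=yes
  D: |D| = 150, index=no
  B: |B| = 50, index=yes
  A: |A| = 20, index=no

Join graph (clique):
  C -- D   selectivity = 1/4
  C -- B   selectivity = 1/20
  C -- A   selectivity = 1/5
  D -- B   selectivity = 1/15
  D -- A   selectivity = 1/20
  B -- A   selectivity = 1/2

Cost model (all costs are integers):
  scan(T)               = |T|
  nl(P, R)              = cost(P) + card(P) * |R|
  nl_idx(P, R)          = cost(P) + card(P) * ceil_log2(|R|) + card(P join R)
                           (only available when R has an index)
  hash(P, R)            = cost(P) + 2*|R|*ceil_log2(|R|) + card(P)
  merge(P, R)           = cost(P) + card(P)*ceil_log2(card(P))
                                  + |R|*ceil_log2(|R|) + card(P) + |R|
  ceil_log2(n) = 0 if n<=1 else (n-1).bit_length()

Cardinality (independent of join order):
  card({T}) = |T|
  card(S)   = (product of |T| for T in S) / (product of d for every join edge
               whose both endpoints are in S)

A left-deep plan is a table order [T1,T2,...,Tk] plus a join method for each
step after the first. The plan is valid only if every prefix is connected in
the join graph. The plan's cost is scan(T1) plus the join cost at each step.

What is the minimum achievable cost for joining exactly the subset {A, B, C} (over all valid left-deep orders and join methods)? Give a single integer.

680

Selinger DP over subsets of {A,B,C}:
  {C}: scan cost=40, card=40
  {B}: scan cost=50, card=50
  {A}: scan cost=20, card=20
  {BC}: card=100; try (B,nl_idx)→380, (C,nl_idx)→450, (C,hash)→580, (B,merge)→670, (C,merge)→680, (B,hash)→680 …(+2); best=380 via (B,nl_idx)
  {AC}: card=160; try (A,hash)→280, (C,nl_idx)→300, (C,merge)→420, (A,merge)→440, (C,hash)→520, (C,nl)→820 …(+1); best=280 via (A,hash)
  {AB}: card=500; try (A,hash)→300, (B,merge)→490, (A,merge)→520, (B,hash)→640, (B,nl_idx)→640, (B,nl)→1020 …(+1); best=300 via (A,hash)
  {ABC}: card=200; try (A,hash)→680, (B,hash)→1040, (C,hash)→1280, (A,merge)→1300, (B,nl_idx)→1440, (B,merge)→2070 …(+5); best=680 via (A,hash)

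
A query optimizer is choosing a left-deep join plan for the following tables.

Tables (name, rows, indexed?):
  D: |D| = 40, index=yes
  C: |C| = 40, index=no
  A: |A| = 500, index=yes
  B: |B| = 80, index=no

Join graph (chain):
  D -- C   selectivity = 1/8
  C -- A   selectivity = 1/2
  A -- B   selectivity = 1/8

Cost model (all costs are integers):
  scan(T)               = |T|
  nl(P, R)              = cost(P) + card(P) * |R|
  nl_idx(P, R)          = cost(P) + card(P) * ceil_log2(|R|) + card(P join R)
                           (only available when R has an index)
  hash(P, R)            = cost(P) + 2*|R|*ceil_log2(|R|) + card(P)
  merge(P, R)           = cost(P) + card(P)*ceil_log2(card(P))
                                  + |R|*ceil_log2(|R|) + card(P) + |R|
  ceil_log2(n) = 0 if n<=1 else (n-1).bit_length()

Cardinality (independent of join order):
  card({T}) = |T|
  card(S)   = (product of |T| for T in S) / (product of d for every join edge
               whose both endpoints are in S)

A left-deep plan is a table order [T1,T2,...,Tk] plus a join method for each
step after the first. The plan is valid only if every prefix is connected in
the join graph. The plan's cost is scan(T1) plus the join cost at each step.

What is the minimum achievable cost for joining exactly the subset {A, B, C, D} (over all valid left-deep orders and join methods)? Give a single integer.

58400

Selinger DP over subsets of {A,B,C,D}:
  {D}: scan cost=40, card=40
  {C}: scan cost=40, card=40
  {A}: scan cost=500, card=500
  {B}: scan cost=80, card=80
  {CD}: card=200; try (D,nl_idx)→480, (D,hash)→560, (C,hash)→560, (D,merge)→600, (C,merge)→600, (D,nl)→1640 …(+1); best=480 via (D,nl_idx)
  {AC}: card=10000; try (C,hash)→1480, (A,merge)→5320, (C,merge)→5780, (A,hash)→9080, (A,nl_idx)→10400, (A,nl)→20040 …(+1); best=1480 via (C,hash)
  {AB}: card=5000; try (B,hash)→2120, (A,merge)→5720, (A,nl_idx)→5800, (B,merge)→6140, (A,hash)→9160, (A,nl)→40080 …(+1); best=2120 via (B,hash)
  {ACD}: card=50000; try (A,merge)→7280, (A,hash)→9680, (D,hash)→11960, (A,nl_idx)→52280, (A,nl)→100480, (D,nl_idx)→111480 …(+2); best=7280 via (A,merge)
  {ABC}: card=100000; try (C,hash)→7600, (B,hash)→12600, (C,merge)→72400, (B,merge)→152120, (C,nl)→202120, (B,nl)→801480; best=7600 via (C,hash)
  {ABCD}: card=500000; try (B,hash)→58400, (D,hash)→108080, (B,merge)→857920, (D,nl_idx)→1107600, (D,merge)→1807880, (B,nl)→4007280 …(+1); best=58400 via (B,hash)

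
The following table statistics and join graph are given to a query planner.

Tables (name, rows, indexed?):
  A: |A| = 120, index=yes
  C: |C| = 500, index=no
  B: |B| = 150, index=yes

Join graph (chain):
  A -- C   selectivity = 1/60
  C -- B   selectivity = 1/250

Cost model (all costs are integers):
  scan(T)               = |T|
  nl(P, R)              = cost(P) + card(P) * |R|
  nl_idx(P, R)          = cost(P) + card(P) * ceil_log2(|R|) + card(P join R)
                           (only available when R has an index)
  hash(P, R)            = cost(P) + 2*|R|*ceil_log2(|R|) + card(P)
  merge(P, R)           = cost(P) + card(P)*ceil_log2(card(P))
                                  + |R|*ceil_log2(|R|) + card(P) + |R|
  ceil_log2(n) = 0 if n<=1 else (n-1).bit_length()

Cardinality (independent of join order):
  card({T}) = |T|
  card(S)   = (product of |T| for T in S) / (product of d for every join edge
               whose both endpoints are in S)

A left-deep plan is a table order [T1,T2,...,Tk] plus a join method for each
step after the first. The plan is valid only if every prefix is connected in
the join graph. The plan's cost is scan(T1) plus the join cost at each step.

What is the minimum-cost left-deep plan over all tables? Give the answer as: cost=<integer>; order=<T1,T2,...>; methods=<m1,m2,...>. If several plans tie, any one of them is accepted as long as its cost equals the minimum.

cost=5380; order=C,B,A; methods=hash,hash

Selinger DP (subsets sized 1..n):
  {A}: scan cost=120, card=120
  {C}: scan cost=500, card=500
  {B}: scan cost=150, card=150
  {AC}: card=1000; try (A,hash)→2680, (A,nl_idx)→5000, (C,merge)→6080, (A,merge)→6460, (C,hash)→9240, (C,nl)→60120 …(+1); best=2680 via (A,hash)
  {BC}: card=300; try (B,hash)→3400, (B,nl_idx)→4800, (C,merge)→6500, (B,merge)→6850, (C,hash)→9300, (C,nl)→75150 …(+1); best=3400 via (B,hash)
  {ABC}: card=600; try (A,hash)→5380, (B,hash)→6080, (A,nl_idx)→6100, (A,merge)→7360, (B,nl_idx)→11280, (B,merge)→15030 …(+2); best=5380 via (A,hash)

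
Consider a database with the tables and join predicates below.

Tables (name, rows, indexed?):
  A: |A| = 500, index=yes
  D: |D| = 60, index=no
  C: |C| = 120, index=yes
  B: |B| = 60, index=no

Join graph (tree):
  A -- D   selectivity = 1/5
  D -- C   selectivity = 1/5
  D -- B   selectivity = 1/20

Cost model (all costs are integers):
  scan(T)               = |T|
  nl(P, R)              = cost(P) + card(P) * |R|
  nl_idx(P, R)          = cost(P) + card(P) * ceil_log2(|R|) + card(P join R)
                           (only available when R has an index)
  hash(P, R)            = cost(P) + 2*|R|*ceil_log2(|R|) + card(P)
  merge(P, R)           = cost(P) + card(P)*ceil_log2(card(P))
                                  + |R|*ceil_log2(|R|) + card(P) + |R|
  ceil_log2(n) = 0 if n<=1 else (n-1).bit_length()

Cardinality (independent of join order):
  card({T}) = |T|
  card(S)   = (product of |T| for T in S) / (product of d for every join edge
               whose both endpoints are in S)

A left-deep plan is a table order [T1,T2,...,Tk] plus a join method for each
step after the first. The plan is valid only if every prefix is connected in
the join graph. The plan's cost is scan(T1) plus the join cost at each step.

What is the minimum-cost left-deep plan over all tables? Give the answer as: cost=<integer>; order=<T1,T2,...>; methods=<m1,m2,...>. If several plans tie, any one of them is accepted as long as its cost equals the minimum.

cost=16020; order=B,D,C,A; methods=hash,hash,hash

Selinger DP (subsets sized 1..n):
  {A}: scan cost=500, card=500
  {D}: scan cost=60, card=60
  {C}: scan cost=120, card=120
  {B}: scan cost=60, card=60
  {AD}: card=6000; try (D,hash)→1720, (A,merge)→5480, (D,merge)→5920, (A,nl_idx)→6600, (A,hash)→9120, (A,nl)→30060 …(+1); best=1720 via (D,hash)
  {CD}: card=1440; try (D,hash)→960, (C,merge)→1440, (D,merge)→1500, (C,hash)→1800, (C,nl_idx)→1920, (C,nl)→7260 …(+1); best=960 via (D,hash)
  {BD}: card=180; try (D,hash)→840, (B,hash)→840, (D,merge)→900, (B,merge)→900, (D,nl)→3660, (B,nl)→3660; best=840 via (D,hash)
  {ACD}: card=144000; try (C,hash)→9400, (A,hash)→11400, (A,merge)→23240, (C,merge)→86680, (A,nl_idx)→157920, (C,nl_idx)→187720 …(+2); best=9400 via (C,hash)
  {ABD}: card=18000; try (A,merge)→7460, (B,hash)→8440, (A,hash)→10020, (A,nl_idx)→20460, (B,merge)→86140, (A,nl)→90840 …(+1); best=7460 via (A,merge)
  {BCD}: card=4320; try (C,hash)→2700, (B,hash)→3120, (C,merge)→3420, (C,nl_idx)→6420, (B,merge)→18660, (C,nl)→22440 …(+1); best=2700 via (C,hash)
  {ABCD}: card=432000; try (A,hash)→16020, (C,hash)→27140, (A,merge)→68180, (B,hash)→154120, (C,merge)→296420, (A,nl_idx)→473580 …(+5); best=16020 via (A,hash)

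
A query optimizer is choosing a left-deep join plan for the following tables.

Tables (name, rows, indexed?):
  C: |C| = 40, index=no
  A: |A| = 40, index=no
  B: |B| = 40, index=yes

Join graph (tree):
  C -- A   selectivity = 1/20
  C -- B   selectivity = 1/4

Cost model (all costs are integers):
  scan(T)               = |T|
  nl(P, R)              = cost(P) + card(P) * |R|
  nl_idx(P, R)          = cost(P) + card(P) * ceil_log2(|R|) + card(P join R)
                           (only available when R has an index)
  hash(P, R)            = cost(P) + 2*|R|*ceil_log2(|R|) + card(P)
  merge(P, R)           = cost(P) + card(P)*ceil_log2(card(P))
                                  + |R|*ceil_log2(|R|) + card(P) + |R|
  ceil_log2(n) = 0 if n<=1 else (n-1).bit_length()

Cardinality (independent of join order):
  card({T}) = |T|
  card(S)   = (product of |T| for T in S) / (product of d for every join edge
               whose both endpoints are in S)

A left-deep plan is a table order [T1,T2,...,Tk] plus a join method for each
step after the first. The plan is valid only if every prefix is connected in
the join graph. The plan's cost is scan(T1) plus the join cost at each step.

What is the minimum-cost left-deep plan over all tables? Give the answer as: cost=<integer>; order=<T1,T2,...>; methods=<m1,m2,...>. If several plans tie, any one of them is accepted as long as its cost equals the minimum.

Selinger DP (subsets sized 1..n):
  {C}: scan cost=40, card=40
  {A}: scan cost=40, card=40
  {B}: scan cost=40, card=40
  {AC}: card=80; try (C,hash)→560, (A,hash)→560, (C,merge)→600, (A,merge)→600, (C,nl)→1640, (A,nl)→1640; best=560 via (C,hash)
  {BC}: card=400; try (C,hash)→560, (B,hash)→560, (C,merge)→600, (B,merge)→600, (B,nl_idx)→680, (C,nl)→1640 …(+1); best=560 via (C,hash)
  {ABC}: card=800; try (B,hash)→1120, (A,hash)→1440, (B,merge)→1480, (B,nl_idx)→1840, (B,nl)→3760, (A,merge)→4840 …(+1); best=1120 via (B,hash)

cost=1120; order=A,C,B; methods=hash,hash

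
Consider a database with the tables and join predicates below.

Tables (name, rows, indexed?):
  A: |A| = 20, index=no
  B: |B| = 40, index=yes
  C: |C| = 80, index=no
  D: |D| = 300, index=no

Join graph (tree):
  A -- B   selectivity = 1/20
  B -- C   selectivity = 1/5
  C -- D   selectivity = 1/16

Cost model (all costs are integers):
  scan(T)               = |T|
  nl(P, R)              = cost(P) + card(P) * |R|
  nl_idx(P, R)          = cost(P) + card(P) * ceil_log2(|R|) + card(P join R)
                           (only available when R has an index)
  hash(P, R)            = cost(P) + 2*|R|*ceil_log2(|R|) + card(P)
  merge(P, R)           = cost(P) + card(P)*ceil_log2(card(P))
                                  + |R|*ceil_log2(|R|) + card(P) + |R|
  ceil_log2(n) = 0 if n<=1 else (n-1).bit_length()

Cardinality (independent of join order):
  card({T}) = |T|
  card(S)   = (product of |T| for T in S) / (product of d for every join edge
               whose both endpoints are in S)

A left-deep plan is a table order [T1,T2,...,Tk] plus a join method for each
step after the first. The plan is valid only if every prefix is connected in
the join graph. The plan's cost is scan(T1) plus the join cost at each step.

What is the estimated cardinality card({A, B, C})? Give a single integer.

640

Tables in S: A(20), B(40), C(80)
Edges inside S: A-B(d=20), B-C(d=5)
numerator = 20 * 40 * 80 = 64000
denominator = 20 * 5 = 100
card(S) = 64000 / 100 = 640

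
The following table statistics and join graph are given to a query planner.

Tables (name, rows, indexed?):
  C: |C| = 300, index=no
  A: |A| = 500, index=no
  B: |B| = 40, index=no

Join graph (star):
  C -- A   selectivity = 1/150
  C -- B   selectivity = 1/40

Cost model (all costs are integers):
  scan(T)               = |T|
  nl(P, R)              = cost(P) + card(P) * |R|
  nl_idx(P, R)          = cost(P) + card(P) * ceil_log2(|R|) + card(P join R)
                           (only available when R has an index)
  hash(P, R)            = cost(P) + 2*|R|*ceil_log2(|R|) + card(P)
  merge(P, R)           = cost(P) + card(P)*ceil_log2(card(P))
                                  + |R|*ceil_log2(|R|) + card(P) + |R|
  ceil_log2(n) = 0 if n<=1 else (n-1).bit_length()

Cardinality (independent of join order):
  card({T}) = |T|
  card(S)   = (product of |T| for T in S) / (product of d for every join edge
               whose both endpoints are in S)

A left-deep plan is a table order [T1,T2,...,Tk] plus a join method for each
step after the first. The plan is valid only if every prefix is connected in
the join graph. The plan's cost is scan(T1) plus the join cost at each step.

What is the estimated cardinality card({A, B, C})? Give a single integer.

1000

Tables in S: A(500), B(40), C(300)
Edges inside S: C-A(d=150), C-B(d=40)
numerator = 500 * 40 * 300 = 6000000
denominator = 150 * 40 = 6000
card(S) = 6000000 / 6000 = 1000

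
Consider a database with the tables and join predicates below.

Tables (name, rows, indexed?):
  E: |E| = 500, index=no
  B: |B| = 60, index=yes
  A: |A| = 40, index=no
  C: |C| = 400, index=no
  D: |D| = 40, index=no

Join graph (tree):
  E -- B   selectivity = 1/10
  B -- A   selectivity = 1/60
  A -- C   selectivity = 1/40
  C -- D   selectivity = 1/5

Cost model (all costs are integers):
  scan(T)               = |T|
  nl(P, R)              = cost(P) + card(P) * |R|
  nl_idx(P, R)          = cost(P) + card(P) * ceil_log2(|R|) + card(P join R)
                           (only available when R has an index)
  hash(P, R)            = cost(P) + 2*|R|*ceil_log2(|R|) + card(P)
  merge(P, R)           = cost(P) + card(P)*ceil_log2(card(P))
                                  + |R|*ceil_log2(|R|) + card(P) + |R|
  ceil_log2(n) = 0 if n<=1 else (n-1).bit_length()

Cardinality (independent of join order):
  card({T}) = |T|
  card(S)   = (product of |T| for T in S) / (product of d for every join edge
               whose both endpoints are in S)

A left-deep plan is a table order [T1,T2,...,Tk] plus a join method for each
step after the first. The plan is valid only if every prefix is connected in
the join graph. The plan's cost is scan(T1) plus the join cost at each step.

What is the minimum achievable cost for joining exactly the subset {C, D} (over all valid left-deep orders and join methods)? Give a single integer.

Selinger DP over subsets of {C,D}:
  {C}: scan cost=400, card=400
  {D}: scan cost=40, card=40
  {CD}: card=3200; try (D,hash)→1280, (C,merge)→4320, (D,merge)→4680, (C,hash)→7280, (C,nl)→16040, (D,nl)→16400; best=1280 via (D,hash)

1280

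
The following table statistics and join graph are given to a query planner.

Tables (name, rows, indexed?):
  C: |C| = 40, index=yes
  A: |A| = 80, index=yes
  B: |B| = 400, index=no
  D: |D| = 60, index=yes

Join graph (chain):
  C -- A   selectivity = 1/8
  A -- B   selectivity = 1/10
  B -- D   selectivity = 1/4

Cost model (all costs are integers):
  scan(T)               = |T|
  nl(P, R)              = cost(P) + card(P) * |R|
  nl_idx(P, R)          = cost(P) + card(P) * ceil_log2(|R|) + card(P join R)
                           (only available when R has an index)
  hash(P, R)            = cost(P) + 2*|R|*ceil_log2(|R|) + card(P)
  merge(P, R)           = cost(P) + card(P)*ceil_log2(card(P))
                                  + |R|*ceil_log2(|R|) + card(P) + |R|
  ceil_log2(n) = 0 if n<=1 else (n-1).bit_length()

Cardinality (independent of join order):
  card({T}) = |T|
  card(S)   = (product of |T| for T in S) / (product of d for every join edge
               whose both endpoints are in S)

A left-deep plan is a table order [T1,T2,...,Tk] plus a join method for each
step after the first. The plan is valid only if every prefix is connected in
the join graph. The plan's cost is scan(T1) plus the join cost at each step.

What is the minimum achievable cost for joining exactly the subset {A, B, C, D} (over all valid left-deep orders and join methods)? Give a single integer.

22320

Selinger DP over subsets of {A,B,C,D}:
  {C}: scan cost=40, card=40
  {A}: scan cost=80, card=80
  {B}: scan cost=400, card=400
  {D}: scan cost=60, card=60
  {AC}: card=400; try (C,hash)→640, (A,nl_idx)→720, (C,nl_idx)→960, (A,merge)→960, (C,merge)→1000, (A,hash)→1200 …(+2); best=640 via (C,hash)
  {AB}: card=3200; try (A,hash)→1920, (B,merge)→4720, (A,merge)→5040, (A,nl_idx)→6400, (B,hash)→7360, (B,nl)→32080 …(+1); best=1920 via (A,hash)
  {BD}: card=6000; try (D,hash)→1520, (B,merge)→4480, (D,merge)→4820, (B,hash)→7320, (D,nl_idx)→8800, (B,nl)→24060 …(+1); best=1520 via (D,hash)
  {ABC}: card=16000; try (C,hash)→5600, (B,hash)→8240, (B,merge)→8640, (C,nl_idx)→37120, (C,merge)→43800, (C,nl)→129920 …(+1); best=5600 via (C,hash)
  {ABD}: card=48000; try (D,hash)→5840, (A,hash)→8640, (D,merge)→43940, (D,nl_idx)→69120, (A,merge)→86160, (A,nl_idx)→91520 …(+2); best=5840 via (D,hash)
  {ABCD}: card=240000; try (D,hash)→22320, (C,hash)→54320, (D,merge)→246020, (D,nl_idx)→341600, (C,nl_idx)→533840, (C,merge)→822120 …(+2); best=22320 via (D,hash)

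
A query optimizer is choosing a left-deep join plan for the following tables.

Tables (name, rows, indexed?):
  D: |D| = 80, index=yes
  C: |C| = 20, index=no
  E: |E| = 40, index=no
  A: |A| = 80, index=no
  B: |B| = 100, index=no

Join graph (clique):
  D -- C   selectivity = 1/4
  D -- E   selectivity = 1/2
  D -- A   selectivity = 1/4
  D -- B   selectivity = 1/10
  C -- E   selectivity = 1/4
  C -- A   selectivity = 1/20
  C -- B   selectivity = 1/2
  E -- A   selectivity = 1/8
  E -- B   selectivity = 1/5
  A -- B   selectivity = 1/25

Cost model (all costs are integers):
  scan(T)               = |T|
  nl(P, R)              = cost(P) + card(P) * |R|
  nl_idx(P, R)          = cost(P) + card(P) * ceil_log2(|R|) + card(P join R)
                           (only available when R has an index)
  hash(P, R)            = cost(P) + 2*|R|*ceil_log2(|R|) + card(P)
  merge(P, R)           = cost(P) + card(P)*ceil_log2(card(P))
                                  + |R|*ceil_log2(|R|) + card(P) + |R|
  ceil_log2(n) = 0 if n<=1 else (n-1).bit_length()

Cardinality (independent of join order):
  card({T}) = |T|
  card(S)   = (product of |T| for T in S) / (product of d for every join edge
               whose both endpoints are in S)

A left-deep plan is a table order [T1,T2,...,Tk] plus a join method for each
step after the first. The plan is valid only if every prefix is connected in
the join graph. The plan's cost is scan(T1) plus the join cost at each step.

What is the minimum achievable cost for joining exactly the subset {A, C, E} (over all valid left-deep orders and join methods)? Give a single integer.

Selinger DP over subsets of {A,C,E}:
  {C}: scan cost=20, card=20
  {E}: scan cost=40, card=40
  {A}: scan cost=80, card=80
  {CE}: card=200; try (C,hash)→280, (E,merge)→420, (C,merge)→440, (E,hash)→520, (E,nl)→820, (C,nl)→840; best=280 via (C,hash)
  {AC}: card=80; try (C,hash)→360, (A,merge)→780, (C,merge)→840, (A,hash)→1160, (A,nl)→1620, (C,nl)→1680; best=360 via (C,hash)
  {AE}: card=400; try (E,hash)→640, (A,merge)→960, (E,merge)→1000, (A,hash)→1200, (A,nl)→3240, (E,nl)→3280; best=640 via (E,hash)
  {ACE}: card=100; try (E,hash)→920, (C,hash)→1240, (E,merge)→1280, (A,hash)→1600, (A,merge)→2720, (E,nl)→3560 …(+3); best=920 via (E,hash)

920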